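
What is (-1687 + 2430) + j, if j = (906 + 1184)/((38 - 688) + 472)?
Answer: 65082/89 ≈ 731.26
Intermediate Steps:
j = -1045/89 (j = 2090/(-650 + 472) = 2090/(-178) = 2090*(-1/178) = -1045/89 ≈ -11.742)
(-1687 + 2430) + j = (-1687 + 2430) - 1045/89 = 743 - 1045/89 = 65082/89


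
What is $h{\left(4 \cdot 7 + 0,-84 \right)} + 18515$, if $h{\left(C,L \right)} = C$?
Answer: $18543$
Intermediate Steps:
$h{\left(4 \cdot 7 + 0,-84 \right)} + 18515 = \left(4 \cdot 7 + 0\right) + 18515 = \left(28 + 0\right) + 18515 = 28 + 18515 = 18543$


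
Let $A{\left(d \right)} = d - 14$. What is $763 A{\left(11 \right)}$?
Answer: $-2289$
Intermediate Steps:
$A{\left(d \right)} = -14 + d$
$763 A{\left(11 \right)} = 763 \left(-14 + 11\right) = 763 \left(-3\right) = -2289$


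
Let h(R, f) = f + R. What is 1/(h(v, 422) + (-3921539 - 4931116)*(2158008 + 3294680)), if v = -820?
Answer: -1/48270765687038 ≈ -2.0716e-14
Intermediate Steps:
h(R, f) = R + f
1/(h(v, 422) + (-3921539 - 4931116)*(2158008 + 3294680)) = 1/((-820 + 422) + (-3921539 - 4931116)*(2158008 + 3294680)) = 1/(-398 - 8852655*5452688) = 1/(-398 - 48270765686640) = 1/(-48270765687038) = -1/48270765687038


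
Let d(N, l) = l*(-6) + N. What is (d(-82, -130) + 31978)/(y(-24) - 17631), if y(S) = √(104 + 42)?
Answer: -576110556/310852015 - 32676*√146/310852015 ≈ -1.8546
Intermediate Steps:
d(N, l) = N - 6*l (d(N, l) = -6*l + N = N - 6*l)
y(S) = √146
(d(-82, -130) + 31978)/(y(-24) - 17631) = ((-82 - 6*(-130)) + 31978)/(√146 - 17631) = ((-82 + 780) + 31978)/(-17631 + √146) = (698 + 31978)/(-17631 + √146) = 32676/(-17631 + √146)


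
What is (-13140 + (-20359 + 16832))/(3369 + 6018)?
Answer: -2381/1341 ≈ -1.7755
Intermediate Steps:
(-13140 + (-20359 + 16832))/(3369 + 6018) = (-13140 - 3527)/9387 = -16667*1/9387 = -2381/1341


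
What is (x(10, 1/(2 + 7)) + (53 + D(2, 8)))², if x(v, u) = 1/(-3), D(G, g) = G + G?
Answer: 28900/9 ≈ 3211.1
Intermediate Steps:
D(G, g) = 2*G
x(v, u) = -⅓
(x(10, 1/(2 + 7)) + (53 + D(2, 8)))² = (-⅓ + (53 + 2*2))² = (-⅓ + (53 + 4))² = (-⅓ + 57)² = (170/3)² = 28900/9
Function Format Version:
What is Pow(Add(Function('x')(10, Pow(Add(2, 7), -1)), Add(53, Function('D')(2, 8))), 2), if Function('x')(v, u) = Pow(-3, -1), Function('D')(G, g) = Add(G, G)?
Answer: Rational(28900, 9) ≈ 3211.1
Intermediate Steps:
Function('D')(G, g) = Mul(2, G)
Function('x')(v, u) = Rational(-1, 3)
Pow(Add(Function('x')(10, Pow(Add(2, 7), -1)), Add(53, Function('D')(2, 8))), 2) = Pow(Add(Rational(-1, 3), Add(53, Mul(2, 2))), 2) = Pow(Add(Rational(-1, 3), Add(53, 4)), 2) = Pow(Add(Rational(-1, 3), 57), 2) = Pow(Rational(170, 3), 2) = Rational(28900, 9)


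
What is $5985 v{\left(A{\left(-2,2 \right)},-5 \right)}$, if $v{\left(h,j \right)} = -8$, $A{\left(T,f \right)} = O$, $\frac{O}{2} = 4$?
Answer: $-47880$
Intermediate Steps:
$O = 8$ ($O = 2 \cdot 4 = 8$)
$A{\left(T,f \right)} = 8$
$5985 v{\left(A{\left(-2,2 \right)},-5 \right)} = 5985 \left(-8\right) = -47880$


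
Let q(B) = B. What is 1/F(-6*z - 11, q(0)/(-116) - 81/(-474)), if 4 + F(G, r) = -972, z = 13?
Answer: -1/976 ≈ -0.0010246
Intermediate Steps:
F(G, r) = -976 (F(G, r) = -4 - 972 = -976)
1/F(-6*z - 11, q(0)/(-116) - 81/(-474)) = 1/(-976) = -1/976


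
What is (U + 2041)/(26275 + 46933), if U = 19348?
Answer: 21389/73208 ≈ 0.29217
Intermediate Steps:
(U + 2041)/(26275 + 46933) = (19348 + 2041)/(26275 + 46933) = 21389/73208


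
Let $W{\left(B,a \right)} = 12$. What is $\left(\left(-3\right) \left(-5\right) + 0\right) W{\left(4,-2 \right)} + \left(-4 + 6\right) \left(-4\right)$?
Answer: $172$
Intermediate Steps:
$\left(\left(-3\right) \left(-5\right) + 0\right) W{\left(4,-2 \right)} + \left(-4 + 6\right) \left(-4\right) = \left(\left(-3\right) \left(-5\right) + 0\right) 12 + \left(-4 + 6\right) \left(-4\right) = \left(15 + 0\right) 12 + 2 \left(-4\right) = 15 \cdot 12 - 8 = 180 - 8 = 172$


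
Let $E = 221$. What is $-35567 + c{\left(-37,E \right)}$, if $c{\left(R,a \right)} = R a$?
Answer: $-43744$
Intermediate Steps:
$-35567 + c{\left(-37,E \right)} = -35567 - 8177 = -43744$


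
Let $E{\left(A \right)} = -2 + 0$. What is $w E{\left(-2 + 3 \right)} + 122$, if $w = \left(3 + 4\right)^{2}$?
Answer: $24$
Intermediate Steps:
$E{\left(A \right)} = -2$
$w = 49$ ($w = 7^{2} = 49$)
$w E{\left(-2 + 3 \right)} + 122 = 49 \left(-2\right) + 122 = -98 + 122 = 24$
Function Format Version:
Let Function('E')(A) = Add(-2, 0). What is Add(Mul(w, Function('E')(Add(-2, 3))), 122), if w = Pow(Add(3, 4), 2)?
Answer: 24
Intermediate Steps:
Function('E')(A) = -2
w = 49 (w = Pow(7, 2) = 49)
Add(Mul(w, Function('E')(Add(-2, 3))), 122) = Add(Mul(49, -2), 122) = Add(-98, 122) = 24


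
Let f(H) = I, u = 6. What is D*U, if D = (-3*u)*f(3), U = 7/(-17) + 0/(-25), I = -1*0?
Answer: 0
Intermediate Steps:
I = 0
f(H) = 0
U = -7/17 (U = 7*(-1/17) + 0*(-1/25) = -7/17 + 0 = -7/17 ≈ -0.41176)
D = 0 (D = -3*6*0 = -18*0 = 0)
D*U = 0*(-7/17) = 0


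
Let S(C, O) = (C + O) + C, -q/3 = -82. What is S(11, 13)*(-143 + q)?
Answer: 3605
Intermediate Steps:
q = 246 (q = -3*(-82) = 246)
S(C, O) = O + 2*C
S(11, 13)*(-143 + q) = (13 + 2*11)*(-143 + 246) = (13 + 22)*103 = 35*103 = 3605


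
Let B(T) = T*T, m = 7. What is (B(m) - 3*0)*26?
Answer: 1274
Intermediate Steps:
B(T) = T**2
(B(m) - 3*0)*26 = (7**2 - 3*0)*26 = (49 + 0)*26 = 49*26 = 1274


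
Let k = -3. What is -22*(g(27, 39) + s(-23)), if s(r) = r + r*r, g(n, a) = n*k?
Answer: -9350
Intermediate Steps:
g(n, a) = -3*n (g(n, a) = n*(-3) = -3*n)
s(r) = r + r²
-22*(g(27, 39) + s(-23)) = -22*(-3*27 - 23*(1 - 23)) = -22*(-81 - 23*(-22)) = -22*(-81 + 506) = -22*425 = -9350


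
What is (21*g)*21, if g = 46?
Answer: 20286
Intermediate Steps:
(21*g)*21 = (21*46)*21 = 966*21 = 20286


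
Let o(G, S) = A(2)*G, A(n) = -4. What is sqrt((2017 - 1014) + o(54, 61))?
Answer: sqrt(787) ≈ 28.054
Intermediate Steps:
o(G, S) = -4*G
sqrt((2017 - 1014) + o(54, 61)) = sqrt((2017 - 1014) - 4*54) = sqrt(1003 - 216) = sqrt(787)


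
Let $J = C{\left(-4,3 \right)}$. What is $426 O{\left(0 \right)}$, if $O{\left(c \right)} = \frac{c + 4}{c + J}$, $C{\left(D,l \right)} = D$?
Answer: $-426$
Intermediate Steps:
$J = -4$
$O{\left(c \right)} = \frac{4 + c}{-4 + c}$ ($O{\left(c \right)} = \frac{c + 4}{c - 4} = \frac{4 + c}{-4 + c}$)
$426 O{\left(0 \right)} = 426 \frac{4 + 0}{-4 + 0} = 426 \frac{1}{-4} \cdot 4 = 426 \left(\left(- \frac{1}{4}\right) 4\right) = 426 \left(-1\right) = -426$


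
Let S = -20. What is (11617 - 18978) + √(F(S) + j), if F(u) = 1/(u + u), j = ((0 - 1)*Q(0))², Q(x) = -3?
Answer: -7361 + √3590/20 ≈ -7358.0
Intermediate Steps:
j = 9 (j = ((0 - 1)*(-3))² = (-1*(-3))² = 3² = 9)
F(u) = 1/(2*u)
(11617 - 18978) + √(F(S) + j) = (11617 - 18978) + √((½)/(-20) + 9) = -7361 + √((½)*(-1/20) + 9) = -7361 + √(-1/40 + 9) = -7361 + √(359/40) = -7361 + √3590/20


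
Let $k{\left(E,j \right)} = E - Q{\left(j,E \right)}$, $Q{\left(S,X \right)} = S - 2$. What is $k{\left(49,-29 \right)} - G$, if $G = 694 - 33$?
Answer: $-581$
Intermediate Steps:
$Q{\left(S,X \right)} = -2 + S$
$k{\left(E,j \right)} = 2 + E - j$ ($k{\left(E,j \right)} = E - \left(-2 + j\right) = 2 + E - j$)
$G = 661$
$k{\left(49,-29 \right)} - G = \left(2 + 49 - -29\right) - 661 = \left(2 + 49 + 29\right) - 661 = 80 - 661 = -581$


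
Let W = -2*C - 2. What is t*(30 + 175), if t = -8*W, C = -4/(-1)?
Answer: 16400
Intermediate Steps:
C = 4 (C = -4*(-1) = 4)
W = -10 (W = -2*4 - 2 = -8 - 2 = -10)
t = 80 (t = -8*(-10) = 80)
t*(30 + 175) = 80*(30 + 175) = 80*205 = 16400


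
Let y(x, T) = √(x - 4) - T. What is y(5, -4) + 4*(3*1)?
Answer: 17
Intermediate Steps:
y(x, T) = √(-4 + x) - T
y(5, -4) + 4*(3*1) = (√(-4 + 5) - 1*(-4)) + 4*(3*1) = (√1 + 4) + 4*3 = (1 + 4) + 12 = 5 + 12 = 17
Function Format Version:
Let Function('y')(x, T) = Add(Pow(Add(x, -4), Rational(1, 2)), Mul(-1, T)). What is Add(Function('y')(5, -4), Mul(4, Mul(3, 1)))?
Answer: 17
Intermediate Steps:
Function('y')(x, T) = Add(Pow(Add(-4, x), Rational(1, 2)), Mul(-1, T))
Add(Function('y')(5, -4), Mul(4, Mul(3, 1))) = Add(Add(Pow(Add(-4, 5), Rational(1, 2)), Mul(-1, -4)), Mul(4, Mul(3, 1))) = Add(Add(Pow(1, Rational(1, 2)), 4), Mul(4, 3)) = Add(Add(1, 4), 12) = Add(5, 12) = 17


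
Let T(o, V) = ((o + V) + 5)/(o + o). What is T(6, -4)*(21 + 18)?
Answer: 91/4 ≈ 22.750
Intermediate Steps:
T(o, V) = (5 + V + o)/(2*o) (T(o, V) = ((V + o) + 5)/((2*o)) = (5 + V + o)*(1/(2*o)) = (5 + V + o)/(2*o))
T(6, -4)*(21 + 18) = ((½)*(5 - 4 + 6)/6)*(21 + 18) = ((½)*(⅙)*7)*39 = (7/12)*39 = 91/4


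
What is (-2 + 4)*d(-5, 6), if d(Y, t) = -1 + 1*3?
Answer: 4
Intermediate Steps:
d(Y, t) = 2 (d(Y, t) = -1 + 3 = 2)
(-2 + 4)*d(-5, 6) = (-2 + 4)*2 = 2*2 = 4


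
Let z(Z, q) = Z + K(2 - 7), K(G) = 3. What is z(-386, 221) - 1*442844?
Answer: -443227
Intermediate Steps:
z(Z, q) = 3 + Z (z(Z, q) = Z + 3 = 3 + Z)
z(-386, 221) - 1*442844 = (3 - 386) - 1*442844 = -383 - 442844 = -443227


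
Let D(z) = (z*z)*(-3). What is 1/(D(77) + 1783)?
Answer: -1/16004 ≈ -6.2484e-5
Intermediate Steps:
D(z) = -3*z² (D(z) = z²*(-3) = -3*z²)
1/(D(77) + 1783) = 1/(-3*77² + 1783) = 1/(-3*5929 + 1783) = 1/(-17787 + 1783) = 1/(-16004) = -1/16004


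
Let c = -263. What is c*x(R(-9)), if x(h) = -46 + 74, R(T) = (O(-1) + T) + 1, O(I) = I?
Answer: -7364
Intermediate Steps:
R(T) = T (R(T) = (-1 + T) + 1 = T)
x(h) = 28
c*x(R(-9)) = -263*28 = -7364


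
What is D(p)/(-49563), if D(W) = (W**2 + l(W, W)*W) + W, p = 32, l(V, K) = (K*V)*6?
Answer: -65888/16521 ≈ -3.9881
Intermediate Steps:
l(V, K) = 6*K*V
D(W) = W + W**2 + 6*W**3 (D(W) = (W**2 + (6*W*W)*W) + W = (W**2 + (6*W**2)*W) + W = (W**2 + 6*W**3) + W = W + W**2 + 6*W**3)
D(p)/(-49563) = (32*(1 + 32 + 6*32**2))/(-49563) = (32*(1 + 32 + 6*1024))*(-1/49563) = (32*(1 + 32 + 6144))*(-1/49563) = (32*6177)*(-1/49563) = 197664*(-1/49563) = -65888/16521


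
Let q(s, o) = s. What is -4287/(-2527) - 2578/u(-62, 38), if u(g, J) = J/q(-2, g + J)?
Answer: 347161/2527 ≈ 137.38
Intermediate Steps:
u(g, J) = -J/2 (u(g, J) = J/(-2) = J*(-½) = -J/2)
-4287/(-2527) - 2578/u(-62, 38) = -4287/(-2527) - 2578/((-½*38)) = -4287*(-1/2527) - 2578/(-19) = 4287/2527 - 2578*(-1/19) = 4287/2527 + 2578/19 = 347161/2527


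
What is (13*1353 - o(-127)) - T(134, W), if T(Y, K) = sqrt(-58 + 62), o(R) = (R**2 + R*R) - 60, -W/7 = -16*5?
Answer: -14611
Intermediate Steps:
W = 560 (W = -(-112)*5 = -7*(-80) = 560)
o(R) = -60 + 2*R**2 (o(R) = (R**2 + R**2) - 60 = 2*R**2 - 60 = -60 + 2*R**2)
T(Y, K) = 2 (T(Y, K) = sqrt(4) = 2)
(13*1353 - o(-127)) - T(134, W) = (13*1353 - (-60 + 2*(-127)**2)) - 1*2 = (17589 - (-60 + 2*16129)) - 2 = (17589 - (-60 + 32258)) - 2 = (17589 - 1*32198) - 2 = (17589 - 32198) - 2 = -14609 - 2 = -14611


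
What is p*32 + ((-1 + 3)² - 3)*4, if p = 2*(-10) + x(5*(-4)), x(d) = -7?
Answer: -860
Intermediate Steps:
p = -27 (p = 2*(-10) - 7 = -20 - 7 = -27)
p*32 + ((-1 + 3)² - 3)*4 = -27*32 + ((-1 + 3)² - 3)*4 = -864 + (2² - 3)*4 = -864 + (4 - 3)*4 = -864 + 1*4 = -864 + 4 = -860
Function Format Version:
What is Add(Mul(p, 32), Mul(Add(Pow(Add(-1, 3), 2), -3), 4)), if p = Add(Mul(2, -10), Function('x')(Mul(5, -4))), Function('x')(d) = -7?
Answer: -860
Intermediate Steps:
p = -27 (p = Add(Mul(2, -10), -7) = Add(-20, -7) = -27)
Add(Mul(p, 32), Mul(Add(Pow(Add(-1, 3), 2), -3), 4)) = Add(Mul(-27, 32), Mul(Add(Pow(Add(-1, 3), 2), -3), 4)) = Add(-864, Mul(Add(Pow(2, 2), -3), 4)) = Add(-864, Mul(Add(4, -3), 4)) = Add(-864, Mul(1, 4)) = Add(-864, 4) = -860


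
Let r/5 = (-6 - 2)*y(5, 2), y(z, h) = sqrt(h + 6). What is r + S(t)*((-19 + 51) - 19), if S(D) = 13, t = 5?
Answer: 169 - 80*sqrt(2) ≈ 55.863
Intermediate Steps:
y(z, h) = sqrt(6 + h)
r = -80*sqrt(2) (r = 5*((-6 - 2)*sqrt(6 + 2)) = 5*(-16*sqrt(2)) = -80*sqrt(2) ≈ -113.14)
r + S(t)*((-19 + 51) - 19) = -80*sqrt(2) + 13*((-19 + 51) - 19) = -80*sqrt(2) + 13*(32 - 19) = -80*sqrt(2) + 13*13 = -80*sqrt(2) + 169 = 169 - 80*sqrt(2)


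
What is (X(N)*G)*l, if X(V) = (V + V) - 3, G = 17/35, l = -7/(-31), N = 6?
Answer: 153/155 ≈ 0.98710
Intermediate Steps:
l = 7/31 (l = -7*(-1/31) = 7/31 ≈ 0.22581)
G = 17/35 (G = 17*(1/35) = 17/35 ≈ 0.48571)
X(V) = -3 + 2*V (X(V) = 2*V - 3 = -3 + 2*V)
(X(N)*G)*l = ((-3 + 2*6)*(17/35))*(7/31) = ((-3 + 12)*(17/35))*(7/31) = (9*(17/35))*(7/31) = (153/35)*(7/31) = 153/155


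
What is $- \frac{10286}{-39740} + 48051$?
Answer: $\frac{954778513}{19870} \approx 48051.0$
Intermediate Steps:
$- \frac{10286}{-39740} + 48051 = \left(-10286\right) \left(- \frac{1}{39740}\right) + 48051 = \frac{5143}{19870} + 48051 = \frac{954778513}{19870}$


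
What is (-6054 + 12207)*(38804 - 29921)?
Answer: 54657099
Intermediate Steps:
(-6054 + 12207)*(38804 - 29921) = 6153*8883 = 54657099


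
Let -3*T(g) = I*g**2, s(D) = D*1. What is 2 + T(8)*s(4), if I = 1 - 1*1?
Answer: 2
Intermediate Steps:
s(D) = D
I = 0 (I = 1 - 1 = 0)
T(g) = 0 (T(g) = -0*g**2 = -1/3*0 = 0)
2 + T(8)*s(4) = 2 + 0*4 = 2 + 0 = 2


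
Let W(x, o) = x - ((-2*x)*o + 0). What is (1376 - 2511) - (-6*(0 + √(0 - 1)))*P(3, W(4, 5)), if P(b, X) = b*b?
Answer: -1135 + 54*I ≈ -1135.0 + 54.0*I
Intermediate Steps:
W(x, o) = x + 2*o*x (W(x, o) = x - (-2*o*x + 0) = x - (-2)*o*x = x + 2*o*x)
P(b, X) = b²
(1376 - 2511) - (-6*(0 + √(0 - 1)))*P(3, W(4, 5)) = (1376 - 2511) - (-6*(0 + √(0 - 1)))*3² = -1135 - (-6*(0 + √(-1)))*9 = -1135 - (-6*(0 + I))*9 = -1135 - (-6*I)*9 = -1135 - (-54)*I = -1135 + 54*I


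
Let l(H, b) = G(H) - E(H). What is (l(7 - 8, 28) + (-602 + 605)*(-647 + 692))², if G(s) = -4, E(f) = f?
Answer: 17424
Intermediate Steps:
l(H, b) = -4 - H
(l(7 - 8, 28) + (-602 + 605)*(-647 + 692))² = ((-4 - (7 - 8)) + (-602 + 605)*(-647 + 692))² = ((-4 - 1*(-1)) + 3*45)² = ((-4 + 1) + 135)² = (-3 + 135)² = 132² = 17424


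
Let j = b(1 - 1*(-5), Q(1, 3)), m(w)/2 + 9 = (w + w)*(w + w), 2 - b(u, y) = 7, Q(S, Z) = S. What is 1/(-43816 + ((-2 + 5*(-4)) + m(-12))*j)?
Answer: -1/49376 ≈ -2.0253e-5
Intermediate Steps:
b(u, y) = -5 (b(u, y) = 2 - 1*7 = 2 - 7 = -5)
m(w) = -18 + 8*w² (m(w) = -18 + 2*((w + w)*(w + w)) = -18 + 2*((2*w)*(2*w)) = -18 + 2*(4*w²) = -18 + 8*w²)
j = -5
1/(-43816 + ((-2 + 5*(-4)) + m(-12))*j) = 1/(-43816 + ((-2 + 5*(-4)) + (-18 + 8*(-12)²))*(-5)) = 1/(-43816 + ((-2 - 20) + (-18 + 8*144))*(-5)) = 1/(-43816 + (-22 + (-18 + 1152))*(-5)) = 1/(-43816 + (-22 + 1134)*(-5)) = 1/(-43816 + 1112*(-5)) = 1/(-43816 - 5560) = 1/(-49376) = -1/49376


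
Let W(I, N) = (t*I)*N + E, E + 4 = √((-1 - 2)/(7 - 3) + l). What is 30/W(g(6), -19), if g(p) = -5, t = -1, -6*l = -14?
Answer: -35640/117593 - 60*√57/117593 ≈ -0.30693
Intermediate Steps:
l = 7/3 (l = -⅙*(-14) = 7/3 ≈ 2.3333)
E = -4 + √57/6 (E = -4 + √((-1 - 2)/(7 - 3) + 7/3) = -4 + √(-3/4 + 7/3) = -4 + √(-3*¼ + 7/3) = -4 + √(-¾ + 7/3) = -4 + √(19/12) = -4 + √57/6 ≈ -2.7417)
W(I, N) = -4 + √57/6 - I*N (W(I, N) = (-I)*N + (-4 + √57/6) = -I*N + (-4 + √57/6) = -4 + √57/6 - I*N)
30/W(g(6), -19) = 30/(-4 + √57/6 - 1*(-5)*(-19)) = 30/(-4 + √57/6 - 95) = 30/(-99 + √57/6)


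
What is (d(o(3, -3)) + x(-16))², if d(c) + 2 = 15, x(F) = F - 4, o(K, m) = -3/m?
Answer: 49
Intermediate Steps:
x(F) = -4 + F
d(c) = 13 (d(c) = -2 + 15 = 13)
(d(o(3, -3)) + x(-16))² = (13 + (-4 - 16))² = (13 - 20)² = (-7)² = 49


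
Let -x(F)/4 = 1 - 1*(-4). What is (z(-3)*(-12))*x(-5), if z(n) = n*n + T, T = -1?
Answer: 1920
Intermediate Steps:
x(F) = -20 (x(F) = -4*(1 - 1*(-4)) = -4*(1 + 4) = -4*5 = -20)
z(n) = -1 + n² (z(n) = n*n - 1 = n² - 1 = -1 + n²)
(z(-3)*(-12))*x(-5) = ((-1 + (-3)²)*(-12))*(-20) = ((-1 + 9)*(-12))*(-20) = (8*(-12))*(-20) = -96*(-20) = 1920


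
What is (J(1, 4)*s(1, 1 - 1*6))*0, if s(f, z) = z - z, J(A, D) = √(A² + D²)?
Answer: 0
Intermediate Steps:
s(f, z) = 0
(J(1, 4)*s(1, 1 - 1*6))*0 = (√(1² + 4²)*0)*0 = (√(1 + 16)*0)*0 = (√17*0)*0 = 0*0 = 0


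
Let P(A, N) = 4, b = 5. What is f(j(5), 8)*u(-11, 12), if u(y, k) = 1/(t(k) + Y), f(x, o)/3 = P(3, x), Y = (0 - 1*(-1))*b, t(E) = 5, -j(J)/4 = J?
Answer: 6/5 ≈ 1.2000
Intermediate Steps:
j(J) = -4*J
Y = 5 (Y = (0 - 1*(-1))*5 = (0 + 1)*5 = 1*5 = 5)
f(x, o) = 12 (f(x, o) = 3*4 = 12)
u(y, k) = ⅒ (u(y, k) = 1/(5 + 5) = 1/10 = ⅒)
f(j(5), 8)*u(-11, 12) = 12*(⅒) = 6/5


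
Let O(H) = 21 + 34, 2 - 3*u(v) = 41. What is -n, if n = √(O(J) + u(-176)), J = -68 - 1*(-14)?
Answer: -√42 ≈ -6.4807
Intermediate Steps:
J = -54 (J = -68 + 14 = -54)
u(v) = -13 (u(v) = ⅔ - ⅓*41 = ⅔ - 41/3 = -13)
O(H) = 55
n = √42 (n = √(55 - 13) = √42 ≈ 6.4807)
-n = -√42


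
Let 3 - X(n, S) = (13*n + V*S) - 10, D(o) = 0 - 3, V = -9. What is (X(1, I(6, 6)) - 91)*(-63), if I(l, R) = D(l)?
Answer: 7434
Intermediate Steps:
D(o) = -3
I(l, R) = -3
X(n, S) = 13 - 13*n + 9*S (X(n, S) = 3 - ((13*n - 9*S) - 10) = 3 - ((-9*S + 13*n) - 10) = 3 - (-10 - 9*S + 13*n) = 3 + (10 - 13*n + 9*S) = 13 - 13*n + 9*S)
(X(1, I(6, 6)) - 91)*(-63) = ((13 - 13*1 + 9*(-3)) - 91)*(-63) = ((13 - 13 - 27) - 91)*(-63) = (-27 - 91)*(-63) = -118*(-63) = 7434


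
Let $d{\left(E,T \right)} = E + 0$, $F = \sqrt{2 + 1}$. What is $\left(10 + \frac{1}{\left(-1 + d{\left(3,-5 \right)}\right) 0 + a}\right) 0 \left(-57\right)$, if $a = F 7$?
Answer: $0$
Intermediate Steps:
$F = \sqrt{3} \approx 1.732$
$d{\left(E,T \right)} = E$
$a = 7 \sqrt{3}$ ($a = \sqrt{3} \cdot 7 = 7 \sqrt{3} \approx 12.124$)
$\left(10 + \frac{1}{\left(-1 + d{\left(3,-5 \right)}\right) 0 + a}\right) 0 \left(-57\right) = \left(10 + \frac{1}{\left(-1 + 3\right) 0 + 7 \sqrt{3}}\right) 0 \left(-57\right) = \left(10 + \frac{1}{2 \cdot 0 + 7 \sqrt{3}}\right) 0 \left(-57\right) = \left(10 + \frac{1}{0 + 7 \sqrt{3}}\right) 0 \left(-57\right) = \left(10 + \frac{1}{7 \sqrt{3}}\right) 0 \left(-57\right) = \left(10 + \frac{\sqrt{3}}{21}\right) 0 \left(-57\right) = 0 \left(-57\right) = 0$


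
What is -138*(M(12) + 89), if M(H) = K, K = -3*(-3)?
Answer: -13524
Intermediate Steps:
K = 9
M(H) = 9
-138*(M(12) + 89) = -138*(9 + 89) = -138*98 = -13524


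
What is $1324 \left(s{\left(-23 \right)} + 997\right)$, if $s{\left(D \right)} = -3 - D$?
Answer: $1346508$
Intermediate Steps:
$1324 \left(s{\left(-23 \right)} + 997\right) = 1324 \left(\left(-3 - -23\right) + 997\right) = 1324 \left(\left(-3 + 23\right) + 997\right) = 1324 \left(20 + 997\right) = 1324 \cdot 1017 = 1346508$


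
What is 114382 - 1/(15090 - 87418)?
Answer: 8273021297/72328 ≈ 1.1438e+5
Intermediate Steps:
114382 - 1/(15090 - 87418) = 114382 - 1/(-72328) = 114382 - 1*(-1/72328) = 114382 + 1/72328 = 8273021297/72328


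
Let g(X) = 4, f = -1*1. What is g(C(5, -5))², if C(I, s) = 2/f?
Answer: 16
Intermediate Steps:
f = -1
C(I, s) = -2 (C(I, s) = 2/(-1) = 2*(-1) = -2)
g(C(5, -5))² = 4² = 16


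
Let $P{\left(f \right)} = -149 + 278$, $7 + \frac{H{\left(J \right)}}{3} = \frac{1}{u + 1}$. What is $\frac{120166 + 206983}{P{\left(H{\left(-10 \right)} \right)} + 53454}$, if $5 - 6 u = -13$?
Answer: $\frac{327149}{53583} \approx 6.1055$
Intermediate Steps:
$u = 3$ ($u = \frac{5}{6} - - \frac{13}{6} = \frac{5}{6} + \frac{13}{6} = 3$)
$H{\left(J \right)} = - \frac{81}{4}$ ($H{\left(J \right)} = -21 + \frac{3}{3 + 1} = -21 + \frac{3}{4} = - \frac{81}{4}$)
$P{\left(f \right)} = 129$
$\frac{120166 + 206983}{P{\left(H{\left(-10 \right)} \right)} + 53454} = \frac{120166 + 206983}{129 + 53454} = \frac{327149}{53583}$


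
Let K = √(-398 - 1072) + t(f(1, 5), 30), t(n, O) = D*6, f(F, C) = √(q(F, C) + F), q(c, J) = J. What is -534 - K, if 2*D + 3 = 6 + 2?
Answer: -549 - 7*I*√30 ≈ -549.0 - 38.341*I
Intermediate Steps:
f(F, C) = √(C + F)
D = 5/2 (D = -3/2 + (6 + 2)/2 = -3/2 + (½)*8 = -3/2 + 4 = 5/2 ≈ 2.5000)
t(n, O) = 15 (t(n, O) = (5/2)*6 = 15)
K = 15 + 7*I*√30 (K = √(-398 - 1072) + 15 = √(-1470) + 15 = 7*I*√30 + 15 = 15 + 7*I*√30 ≈ 15.0 + 38.341*I)
-534 - K = -534 - (15 + 7*I*√30) = -534 + (-15 - 7*I*√30) = -549 - 7*I*√30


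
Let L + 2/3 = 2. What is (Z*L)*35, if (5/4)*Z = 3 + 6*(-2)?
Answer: -336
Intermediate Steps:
L = 4/3 (L = -2/3 + 2 = 4/3 ≈ 1.3333)
Z = -36/5 (Z = 4*(3 + 6*(-2))/5 = 4*(3 - 12)/5 = (4/5)*(-9) = -36/5 ≈ -7.2000)
(Z*L)*35 = -36/5*4/3*35 = -48/5*35 = -336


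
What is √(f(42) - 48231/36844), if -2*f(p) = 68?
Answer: I*√11982838597/18422 ≈ 5.9421*I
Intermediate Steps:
f(p) = -34 (f(p) = -½*68 = -34)
√(f(42) - 48231/36844) = √(-34 - 48231/36844) = √(-1300927/36844) = I*√11982838597/18422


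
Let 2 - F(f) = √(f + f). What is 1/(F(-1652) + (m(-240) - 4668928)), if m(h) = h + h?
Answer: I/(2*(√826 - 2334703*I)) ≈ -2.1416e-7 + 2.6363e-12*I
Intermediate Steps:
m(h) = 2*h
F(f) = 2 - √2*√f (F(f) = 2 - √(f + f) = 2 - √(2*f) = 2 - √2*√f)
1/(F(-1652) + (m(-240) - 4668928)) = 1/((2 - √2*√(-1652)) + (2*(-240) - 4668928)) = 1/((2 - √2*2*I*√413) + (-480 - 4668928)) = 1/((2 - 2*I*√826) - 4669408) = 1/(-4669406 - 2*I*√826)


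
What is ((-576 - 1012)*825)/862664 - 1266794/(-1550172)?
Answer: -2664951017/3799084029 ≈ -0.70147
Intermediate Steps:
((-576 - 1012)*825)/862664 - 1266794/(-1550172) = -1588*825*(1/862664) - 1266794*(-1/1550172) = -1310100*1/862664 + 633397/775086 = -29775/19606 + 633397/775086 = -2664951017/3799084029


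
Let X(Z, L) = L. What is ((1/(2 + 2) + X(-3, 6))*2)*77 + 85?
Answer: 2095/2 ≈ 1047.5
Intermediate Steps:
((1/(2 + 2) + X(-3, 6))*2)*77 + 85 = ((1/(2 + 2) + 6)*2)*77 + 85 = ((1/4 + 6)*2)*77 + 85 = ((25/4)*2)*77 + 85 = (25/2)*77 + 85 = 1925/2 + 85 = 2095/2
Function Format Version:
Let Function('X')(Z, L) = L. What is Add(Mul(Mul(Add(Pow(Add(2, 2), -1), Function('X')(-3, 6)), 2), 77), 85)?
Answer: Rational(2095, 2) ≈ 1047.5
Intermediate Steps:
Add(Mul(Mul(Add(Pow(Add(2, 2), -1), Function('X')(-3, 6)), 2), 77), 85) = Add(Mul(Mul(Add(Pow(Add(2, 2), -1), 6), 2), 77), 85) = Add(Mul(Mul(Add(Pow(4, -1), 6), 2), 77), 85) = Add(Mul(Mul(Add(Rational(1, 4), 6), 2), 77), 85) = Add(Mul(Mul(Rational(25, 4), 2), 77), 85) = Add(Mul(Rational(25, 2), 77), 85) = Add(Rational(1925, 2), 85) = Rational(2095, 2)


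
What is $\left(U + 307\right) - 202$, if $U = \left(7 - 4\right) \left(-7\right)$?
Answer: $84$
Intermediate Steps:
$U = -21$ ($U = 3 \left(-7\right) = -21$)
$\left(U + 307\right) - 202 = \left(-21 + 307\right) - 202 = 286 - 202 = 84$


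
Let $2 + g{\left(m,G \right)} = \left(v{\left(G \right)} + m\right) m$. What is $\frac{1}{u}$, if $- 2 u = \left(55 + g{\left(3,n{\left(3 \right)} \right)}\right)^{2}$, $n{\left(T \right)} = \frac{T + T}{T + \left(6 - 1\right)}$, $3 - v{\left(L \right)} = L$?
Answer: $- \frac{32}{75625} \approx -0.00042314$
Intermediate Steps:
$v{\left(L \right)} = 3 - L$
$n{\left(T \right)} = \frac{2 T}{5 + T}$ ($n{\left(T \right)} = \frac{2 T}{T + \left(6 - 1\right)} = \frac{2 T}{T + 5} = \frac{2 T}{5 + T}$)
$g{\left(m,G \right)} = -2 + m \left(3 + m - G\right)$ ($g{\left(m,G \right)} = -2 + \left(\left(3 - G\right) + m\right) m = -2 + \left(3 + m - G\right) m = -2 + m \left(3 + m - G\right)$)
$u = - \frac{75625}{32}$ ($u = - \frac{\left(55 - \left(2 - 9 + 3 \left(-3 + 2 \cdot 3 \frac{1}{5 + 3}\right)\right)\right)^{2}}{2} = - \frac{\left(55 - \left(-7 + 3 \left(-3 + 2 \cdot 3 \cdot \frac{1}{8}\right)\right)\right)^{2}}{2} = - \frac{\left(55 - \left(-7 + 3 \left(-3 + \frac{3}{4}\right)\right)\right)^{2}}{2} = - \frac{\left(55 - \left(-7 - \frac{27}{4}\right)\right)^{2}}{2} = - \frac{\left(55 + \left(-2 + 9 + \frac{27}{4}\right)\right)^{2}}{2} = - \frac{\left(55 + \frac{55}{4}\right)^{2}}{2} = - \frac{\left(\frac{275}{4}\right)^{2}}{2} = \left(- \frac{1}{2}\right) \frac{75625}{16} = - \frac{75625}{32} \approx -2363.3$)
$\frac{1}{u} = \frac{1}{- \frac{75625}{32}} = - \frac{32}{75625}$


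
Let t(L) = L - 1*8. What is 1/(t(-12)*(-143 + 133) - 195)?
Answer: ⅕ ≈ 0.20000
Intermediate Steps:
t(L) = -8 + L (t(L) = L - 8 = -8 + L)
1/(t(-12)*(-143 + 133) - 195) = 1/((-8 - 12)*(-143 + 133) - 195) = 1/(-20*(-10) - 195) = 1/(200 - 195) = 1/5 = ⅕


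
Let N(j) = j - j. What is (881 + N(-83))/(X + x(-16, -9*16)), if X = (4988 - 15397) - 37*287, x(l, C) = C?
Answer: -881/21172 ≈ -0.041612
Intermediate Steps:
N(j) = 0
X = -21028 (X = -10409 - 10619 = -21028)
(881 + N(-83))/(X + x(-16, -9*16)) = (881 + 0)/(-21028 - 9*16) = 881/(-21028 - 144) = 881/(-21172) = 881*(-1/21172) = -881/21172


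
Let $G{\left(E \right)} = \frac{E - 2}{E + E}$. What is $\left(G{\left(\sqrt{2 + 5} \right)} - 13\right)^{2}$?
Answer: $\frac{4379}{28} + \frac{25 \sqrt{7}}{7} \approx 165.84$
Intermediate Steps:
$G{\left(E \right)} = \frac{-2 + E}{2 E}$
$\left(G{\left(\sqrt{2 + 5} \right)} - 13\right)^{2} = \left(\frac{-2 + \sqrt{2 + 5}}{2 \sqrt{2 + 5}} - 13\right)^{2} = \left(\frac{-2 + \sqrt{7}}{2 \sqrt{7}} - 13\right)^{2} = \left(\frac{\frac{\sqrt{7}}{7} \left(-2 + \sqrt{7}\right)}{2} - 13\right)^{2} = \left(\frac{\sqrt{7} \left(-2 + \sqrt{7}\right)}{14} - 13\right)^{2} = \left(-13 + \frac{\sqrt{7} \left(-2 + \sqrt{7}\right)}{14}\right)^{2}$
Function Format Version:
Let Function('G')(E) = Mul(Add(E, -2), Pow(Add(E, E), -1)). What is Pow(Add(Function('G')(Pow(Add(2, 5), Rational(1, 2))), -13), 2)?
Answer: Add(Rational(4379, 28), Mul(Rational(25, 7), Pow(7, Rational(1, 2)))) ≈ 165.84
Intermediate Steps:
Function('G')(E) = Mul(Rational(1, 2), Pow(E, -1), Add(-2, E)) (Function('G')(E) = Mul(Add(-2, E), Pow(Mul(2, E), -1)) = Mul(Add(-2, E), Mul(Rational(1, 2), Pow(E, -1))) = Mul(Rational(1, 2), Pow(E, -1), Add(-2, E)))
Pow(Add(Function('G')(Pow(Add(2, 5), Rational(1, 2))), -13), 2) = Pow(Add(Mul(Rational(1, 2), Pow(Pow(Add(2, 5), Rational(1, 2)), -1), Add(-2, Pow(Add(2, 5), Rational(1, 2)))), -13), 2) = Pow(Add(Mul(Rational(1, 2), Pow(Pow(7, Rational(1, 2)), -1), Add(-2, Pow(7, Rational(1, 2)))), -13), 2) = Pow(Add(Mul(Rational(1, 2), Mul(Rational(1, 7), Pow(7, Rational(1, 2))), Add(-2, Pow(7, Rational(1, 2)))), -13), 2) = Pow(Add(Mul(Rational(1, 14), Pow(7, Rational(1, 2)), Add(-2, Pow(7, Rational(1, 2)))), -13), 2) = Pow(Add(-13, Mul(Rational(1, 14), Pow(7, Rational(1, 2)), Add(-2, Pow(7, Rational(1, 2))))), 2)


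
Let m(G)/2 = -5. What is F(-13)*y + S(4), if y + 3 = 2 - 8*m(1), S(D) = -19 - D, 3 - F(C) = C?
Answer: 1241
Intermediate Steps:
m(G) = -10 (m(G) = 2*(-5) = -10)
F(C) = 3 - C
y = 79 (y = -3 + (2 - 8*(-10)) = -3 + (2 + 80) = -3 + 82 = 79)
F(-13)*y + S(4) = (3 - 1*(-13))*79 + (-19 - 1*4) = (3 + 13)*79 + (-19 - 4) = 16*79 - 23 = 1264 - 23 = 1241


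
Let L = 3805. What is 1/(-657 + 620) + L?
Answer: 140784/37 ≈ 3805.0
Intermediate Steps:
1/(-657 + 620) + L = 1/(-657 + 620) + 3805 = 1/(-37) + 3805 = -1/37 + 3805 = 140784/37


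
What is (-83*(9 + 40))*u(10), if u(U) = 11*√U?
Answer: -44737*√10 ≈ -1.4147e+5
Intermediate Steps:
(-83*(9 + 40))*u(10) = (-83*(9 + 40))*(11*√10) = (-83*49)*(11*√10) = -44737*√10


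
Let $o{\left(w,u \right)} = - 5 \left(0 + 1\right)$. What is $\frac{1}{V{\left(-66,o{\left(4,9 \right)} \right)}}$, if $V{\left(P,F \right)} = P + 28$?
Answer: $- \frac{1}{38} \approx -0.026316$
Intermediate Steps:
$o{\left(w,u \right)} = -5$ ($o{\left(w,u \right)} = \left(-5\right) 1 = -5$)
$V{\left(P,F \right)} = 28 + P$
$\frac{1}{V{\left(-66,o{\left(4,9 \right)} \right)}} = \frac{1}{28 - 66} = \frac{1}{-38} = - \frac{1}{38}$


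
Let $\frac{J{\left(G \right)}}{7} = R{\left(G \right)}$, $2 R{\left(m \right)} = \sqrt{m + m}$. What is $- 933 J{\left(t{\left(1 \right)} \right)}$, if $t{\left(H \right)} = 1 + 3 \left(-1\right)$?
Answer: $- 6531 i \approx - 6531.0 i$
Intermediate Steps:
$t{\left(H \right)} = -2$ ($t{\left(H \right)} = 1 - 3 = -2$)
$R{\left(m \right)} = \frac{\sqrt{2} \sqrt{m}}{2}$ ($R{\left(m \right)} = \frac{\sqrt{m + m}}{2} = \frac{\sqrt{2 m}}{2} = \frac{\sqrt{2} \sqrt{m}}{2}$)
$J{\left(G \right)} = \frac{7 \sqrt{2} \sqrt{G}}{2}$ ($J{\left(G \right)} = 7 \frac{\sqrt{2} \sqrt{G}}{2} = \frac{7 \sqrt{2} \sqrt{G}}{2}$)
$- 933 J{\left(t{\left(1 \right)} \right)} = - 933 \frac{7 \sqrt{2} \sqrt{-2}}{2} = - 933 \frac{7 \sqrt{2} i \sqrt{2}}{2} = - 933 \cdot 7 i = - 6531 i$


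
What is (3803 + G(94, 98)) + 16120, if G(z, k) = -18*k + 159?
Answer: 18318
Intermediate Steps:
G(z, k) = 159 - 18*k
(3803 + G(94, 98)) + 16120 = (3803 + (159 - 18*98)) + 16120 = (3803 + (159 - 1764)) + 16120 = (3803 - 1605) + 16120 = 2198 + 16120 = 18318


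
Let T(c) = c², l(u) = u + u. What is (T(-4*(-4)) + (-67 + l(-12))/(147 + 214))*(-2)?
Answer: -184650/361 ≈ -511.50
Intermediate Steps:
l(u) = 2*u
(T(-4*(-4)) + (-67 + l(-12))/(147 + 214))*(-2) = ((-4*(-4))² + (-67 + 2*(-12))/(147 + 214))*(-2) = (16² + (-67 - 24)/361)*(-2) = (256 - 91*1/361)*(-2) = (256 - 91/361)*(-2) = (92325/361)*(-2) = -184650/361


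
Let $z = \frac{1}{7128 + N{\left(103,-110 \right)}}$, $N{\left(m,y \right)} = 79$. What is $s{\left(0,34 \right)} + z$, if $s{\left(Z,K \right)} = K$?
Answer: $\frac{245039}{7207} \approx 34.0$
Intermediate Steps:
$z = \frac{1}{7207}$ ($z = \frac{1}{7128 + 79} = \frac{1}{7207} \approx 0.00013875$)
$s{\left(0,34 \right)} + z = 34 + \frac{1}{7207} = \frac{245039}{7207}$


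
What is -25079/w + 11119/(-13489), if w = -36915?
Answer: -72167254/497946435 ≈ -0.14493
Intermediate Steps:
-25079/w + 11119/(-13489) = -25079/(-36915) + 11119/(-13489) = -25079*(-1/36915) + 11119*(-1/13489) = 25079/36915 - 11119/13489 = -72167254/497946435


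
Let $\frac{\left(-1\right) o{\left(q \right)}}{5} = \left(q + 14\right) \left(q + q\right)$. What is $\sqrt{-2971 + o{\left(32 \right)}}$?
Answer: $i \sqrt{17691} \approx 133.01 i$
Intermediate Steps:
$o{\left(q \right)} = - 10 q \left(14 + q\right)$ ($o{\left(q \right)} = - 5 \left(q + 14\right) \left(q + q\right) = - 5 \left(14 + q\right) 2 q = - 5 \cdot 2 q \left(14 + q\right) = - 10 q \left(14 + q\right)$)
$\sqrt{-2971 + o{\left(32 \right)}} = \sqrt{-2971 - 320 \left(14 + 32\right)} = \sqrt{-2971 - 320 \cdot 46} = \sqrt{-2971 - 14720} = \sqrt{-17691} = i \sqrt{17691}$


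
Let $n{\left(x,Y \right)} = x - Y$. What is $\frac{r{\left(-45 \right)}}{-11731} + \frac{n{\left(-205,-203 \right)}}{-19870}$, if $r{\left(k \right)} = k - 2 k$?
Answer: $- \frac{435344}{116547485} \approx -0.0037353$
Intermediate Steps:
$r{\left(k \right)} = - k$
$\frac{r{\left(-45 \right)}}{-11731} + \frac{n{\left(-205,-203 \right)}}{-19870} = \frac{\left(-1\right) \left(-45\right)}{-11731} + \frac{-205 - -203}{-19870} = 45 \left(- \frac{1}{11731}\right) + \left(-205 + 203\right) \left(- \frac{1}{19870}\right) = - \frac{45}{11731} - - \frac{1}{9935} = - \frac{45}{11731} + \frac{1}{9935} = - \frac{435344}{116547485}$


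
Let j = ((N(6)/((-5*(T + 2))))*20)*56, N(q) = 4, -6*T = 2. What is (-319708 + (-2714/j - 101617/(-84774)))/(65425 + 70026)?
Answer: -2023645598245/857376656192 ≈ -2.3603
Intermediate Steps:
T = -1/3 (T = -1/6*2 = -1/3 ≈ -0.33333)
j = -2688/5 (j = ((4/((-5*(-1/3 + 2))))*20)*56 = ((4/((-5*5/3)))*20)*56 = ((4/(-25/3))*20)*56 = ((4*(-3/25))*20)*56 = -12/25*20*56 = -48/5*56 = -2688/5 ≈ -537.60)
(-319708 + (-2714/j - 101617/(-84774)))/(65425 + 70026) = (-319708 + (-2714/(-2688/5) - 101617/(-84774)))/(65425 + 70026) = (-319708 + (-2714*(-5/2688) - 101617*(-1/84774)))/135451 = (-319708 + (6785/1344 + 101617/84774))*(1/135451) = (-319708 + 39542491/6329792)*(1/135451) = -2023645598245/6329792*1/135451 = -2023645598245/857376656192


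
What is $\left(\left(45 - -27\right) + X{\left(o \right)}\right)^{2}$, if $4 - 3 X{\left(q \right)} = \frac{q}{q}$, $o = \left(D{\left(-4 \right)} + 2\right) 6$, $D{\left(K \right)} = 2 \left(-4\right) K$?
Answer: $5329$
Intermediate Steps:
$D{\left(K \right)} = - 8 K$
$o = 204$ ($o = \left(\left(-8\right) \left(-4\right) + 2\right) 6 = \left(32 + 2\right) 6 = 34 \cdot 6 = 204$)
$X{\left(q \right)} = 1$ ($X{\left(q \right)} = \frac{4}{3} - \frac{q \frac{1}{q}}{3} = \frac{4}{3} - \frac{1}{3} = 1$)
$\left(\left(45 - -27\right) + X{\left(o \right)}\right)^{2} = \left(\left(45 - -27\right) + 1\right)^{2} = \left(\left(45 + 27\right) + 1\right)^{2} = \left(72 + 1\right)^{2} = 73^{2} = 5329$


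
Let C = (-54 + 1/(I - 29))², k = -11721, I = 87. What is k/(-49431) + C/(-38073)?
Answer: 338872390007/2110334153844 ≈ 0.16058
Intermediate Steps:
C = 9803161/3364 (C = (-54 + 1/(87 - 29))² = (-54 + 1/58)² = (-3131/58)² = 9803161/3364 ≈ 2914.1)
k/(-49431) + C/(-38073) = -11721/(-49431) + (9803161/3364)/(-38073) = -11721*(-1/49431) + (9803161/3364)*(-1/38073) = 3907/16477 - 9803161/128077572 = 338872390007/2110334153844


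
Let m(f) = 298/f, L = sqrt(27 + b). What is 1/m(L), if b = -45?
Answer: 3*I*sqrt(2)/298 ≈ 0.014237*I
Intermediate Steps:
L = 3*I*sqrt(2) (L = sqrt(27 - 45) = sqrt(-18) = 3*I*sqrt(2) ≈ 4.2426*I)
1/m(L) = 1/(298/((3*I*sqrt(2)))) = 1/(298*(-I*sqrt(2)/6)) = 1/(-149*I*sqrt(2)/3) = 3*I*sqrt(2)/298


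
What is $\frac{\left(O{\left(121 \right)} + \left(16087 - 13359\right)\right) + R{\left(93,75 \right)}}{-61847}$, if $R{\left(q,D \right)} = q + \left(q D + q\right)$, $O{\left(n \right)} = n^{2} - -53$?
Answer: $- \frac{24583}{61847} \approx -0.39748$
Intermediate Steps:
$O{\left(n \right)} = 53 + n^{2}$ ($O{\left(n \right)} = n^{2} + 53 = 53 + n^{2}$)
$R{\left(q,D \right)} = 2 q + D q$ ($R{\left(q,D \right)} = q + \left(D q + q\right) = q + \left(q + D q\right) = 2 q + D q$)
$\frac{\left(O{\left(121 \right)} + \left(16087 - 13359\right)\right) + R{\left(93,75 \right)}}{-61847} = \frac{\left(\left(53 + 121^{2}\right) + \left(16087 - 13359\right)\right) + 93 \left(2 + 75\right)}{-61847} = \left(\left(\left(53 + 14641\right) + 2728\right) + 93 \cdot 77\right) \left(- \frac{1}{61847}\right) = \left(\left(14694 + 2728\right) + 7161\right) \left(- \frac{1}{61847}\right) = \left(17422 + 7161\right) \left(- \frac{1}{61847}\right) = 24583 \left(- \frac{1}{61847}\right) = - \frac{24583}{61847}$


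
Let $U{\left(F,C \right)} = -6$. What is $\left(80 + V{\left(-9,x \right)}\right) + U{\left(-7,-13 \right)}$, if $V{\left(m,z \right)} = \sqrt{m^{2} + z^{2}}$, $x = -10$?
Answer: $74 + \sqrt{181} \approx 87.454$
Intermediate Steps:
$\left(80 + V{\left(-9,x \right)}\right) + U{\left(-7,-13 \right)} = \left(80 + \sqrt{\left(-9\right)^{2} + \left(-10\right)^{2}}\right) - 6 = \left(80 + \sqrt{81 + 100}\right) - 6 = \left(80 + \sqrt{181}\right) - 6 = 74 + \sqrt{181}$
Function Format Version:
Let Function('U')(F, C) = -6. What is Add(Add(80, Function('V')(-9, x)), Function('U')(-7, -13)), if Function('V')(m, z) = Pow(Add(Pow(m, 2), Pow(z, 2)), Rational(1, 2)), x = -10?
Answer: Add(74, Pow(181, Rational(1, 2))) ≈ 87.454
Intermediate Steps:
Add(Add(80, Function('V')(-9, x)), Function('U')(-7, -13)) = Add(Add(80, Pow(Add(Pow(-9, 2), Pow(-10, 2)), Rational(1, 2))), -6) = Add(Add(80, Pow(Add(81, 100), Rational(1, 2))), -6) = Add(Add(80, Pow(181, Rational(1, 2))), -6) = Add(74, Pow(181, Rational(1, 2)))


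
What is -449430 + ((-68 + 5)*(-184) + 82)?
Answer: -437756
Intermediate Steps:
-449430 + ((-68 + 5)*(-184) + 82) = -449430 + (-63*(-184) + 82) = -449430 + (11592 + 82) = -449430 + 11674 = -437756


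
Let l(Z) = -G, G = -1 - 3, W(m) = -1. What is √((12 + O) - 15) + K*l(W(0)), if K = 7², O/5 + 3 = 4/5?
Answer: 196 + I*√14 ≈ 196.0 + 3.7417*I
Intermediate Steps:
G = -4
l(Z) = 4 (l(Z) = -1*(-4) = 4)
O = -11 (O = -15 + 5*(4/5) = -15 + 5*(4*(⅕)) = -15 + 5*(⅘) = -15 + 4 = -11)
K = 49
√((12 + O) - 15) + K*l(W(0)) = √((12 - 11) - 15) + 49*4 = √(1 - 15) + 196 = √(-14) + 196 = I*√14 + 196 = 196 + I*√14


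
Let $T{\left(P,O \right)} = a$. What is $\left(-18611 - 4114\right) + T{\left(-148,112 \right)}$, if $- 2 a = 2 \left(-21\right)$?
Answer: $-22704$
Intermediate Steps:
$a = 21$ ($a = - \frac{2 \left(-21\right)}{2} = \left(- \frac{1}{2}\right) \left(-42\right) = 21$)
$T{\left(P,O \right)} = 21$
$\left(-18611 - 4114\right) + T{\left(-148,112 \right)} = \left(-18611 - 4114\right) + 21 = -22725 + 21 = -22704$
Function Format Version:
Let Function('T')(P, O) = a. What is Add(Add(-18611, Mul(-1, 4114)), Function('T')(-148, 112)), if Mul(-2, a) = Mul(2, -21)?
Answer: -22704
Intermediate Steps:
a = 21 (a = Mul(Rational(-1, 2), Mul(2, -21)) = Mul(Rational(-1, 2), -42) = 21)
Function('T')(P, O) = 21
Add(Add(-18611, Mul(-1, 4114)), Function('T')(-148, 112)) = Add(Add(-18611, Mul(-1, 4114)), 21) = Add(Add(-18611, -4114), 21) = Add(-22725, 21) = -22704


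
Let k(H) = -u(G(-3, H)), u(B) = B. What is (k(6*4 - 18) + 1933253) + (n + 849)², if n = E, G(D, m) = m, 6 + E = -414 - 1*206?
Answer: 1982976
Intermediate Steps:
E = -626 (E = -6 + (-414 - 1*206) = -6 + (-414 - 206) = -6 - 620 = -626)
k(H) = -H
n = -626
(k(6*4 - 18) + 1933253) + (n + 849)² = (-(6*4 - 18) + 1933253) + (-626 + 849)² = (-(24 - 18) + 1933253) + 223² = (-1*6 + 1933253) + 49729 = (-6 + 1933253) + 49729 = 1933247 + 49729 = 1982976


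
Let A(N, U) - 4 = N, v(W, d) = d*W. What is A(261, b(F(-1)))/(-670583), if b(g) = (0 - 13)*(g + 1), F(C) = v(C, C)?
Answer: -265/670583 ≈ -0.00039518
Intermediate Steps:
v(W, d) = W*d
F(C) = C**2 (F(C) = C*C = C**2)
b(g) = -13 - 13*g (b(g) = -13*(1 + g) = -13 - 13*g)
A(N, U) = 4 + N
A(261, b(F(-1)))/(-670583) = (4 + 261)/(-670583) = 265*(-1/670583) = -265/670583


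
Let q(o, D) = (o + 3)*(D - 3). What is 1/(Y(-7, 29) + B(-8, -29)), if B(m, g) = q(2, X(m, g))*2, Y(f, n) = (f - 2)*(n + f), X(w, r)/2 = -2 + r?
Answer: -1/848 ≈ -0.0011792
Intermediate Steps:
X(w, r) = -4 + 2*r (X(w, r) = 2*(-2 + r) = -4 + 2*r)
q(o, D) = (-3 + D)*(3 + o) (q(o, D) = (3 + o)*(-3 + D) = (-3 + D)*(3 + o))
Y(f, n) = (-2 + f)*(f + n)
B(m, g) = -70 + 20*g (B(m, g) = (-9 - 3*2 + 3*(-4 + 2*g) + (-4 + 2*g)*2)*2 = (-9 - 6 + (-12 + 6*g) + (-8 + 4*g))*2 = (-35 + 10*g)*2 = -70 + 20*g)
1/(Y(-7, 29) + B(-8, -29)) = 1/(((-7)² - 2*(-7) - 2*29 - 7*29) + (-70 + 20*(-29))) = 1/((49 + 14 - 58 - 203) + (-70 - 580)) = 1/(-198 - 650) = 1/(-848) = -1/848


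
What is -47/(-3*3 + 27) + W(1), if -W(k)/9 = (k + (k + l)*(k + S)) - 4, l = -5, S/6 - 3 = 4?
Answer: 28303/18 ≈ 1572.4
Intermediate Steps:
S = 42 (S = 18 + 6*4 = 18 + 24 = 42)
W(k) = 36 - 9*k - 9*(-5 + k)*(42 + k) (W(k) = -9*((k + (k - 5)*(k + 42)) - 4) = -9*((k + (-5 + k)*(42 + k)) - 4) = -9*(-4 + k + (-5 + k)*(42 + k)) = 36 - 9*k - 9*(-5 + k)*(42 + k))
-47/(-3*3 + 27) + W(1) = -47/(-3*3 + 27) + (1926 - 342*1 - 9*1²) = -47/(-9 + 27) + (1926 - 342 - 9*1) = -47/18 + (1926 - 342 - 9) = (1/18)*(-47) + 1575 = -47/18 + 1575 = 28303/18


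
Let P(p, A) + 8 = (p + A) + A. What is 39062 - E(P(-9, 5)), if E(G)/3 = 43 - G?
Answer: 38912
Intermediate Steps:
P(p, A) = -8 + p + 2*A (P(p, A) = -8 + ((p + A) + A) = -8 + ((A + p) + A) = -8 + (p + 2*A) = -8 + p + 2*A)
E(G) = 129 - 3*G (E(G) = 3*(43 - G) = 129 - 3*G)
39062 - E(P(-9, 5)) = 39062 - (129 - 3*(-8 - 9 + 2*5)) = 39062 - (129 - 3*(-8 - 9 + 10)) = 39062 - (129 - 3*(-7)) = 39062 - (129 + 21) = 39062 - 1*150 = 39062 - 150 = 38912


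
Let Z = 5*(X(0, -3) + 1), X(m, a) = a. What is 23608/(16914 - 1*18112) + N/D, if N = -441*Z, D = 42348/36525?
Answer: 15997366493/4227742 ≈ 3783.9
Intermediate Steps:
D = 14116/12175 (D = 42348*(1/36525) = 14116/12175 ≈ 1.1594)
Z = -10 (Z = 5*(-3 + 1) = 5*(-2) = -10)
N = 4410 (N = -441*(-10) = 4410)
23608/(16914 - 1*18112) + N/D = 23608/(16914 - 1*18112) + 4410/(14116/12175) = 23608/(16914 - 18112) + 4410*(12175/14116) = 23608/(-1198) + 26845875/7058 = 23608*(-1/1198) + 26845875/7058 = -11804/599 + 26845875/7058 = 15997366493/4227742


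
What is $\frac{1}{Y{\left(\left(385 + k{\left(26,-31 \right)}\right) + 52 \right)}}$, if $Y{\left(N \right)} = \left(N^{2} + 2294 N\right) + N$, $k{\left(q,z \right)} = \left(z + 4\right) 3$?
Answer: $\frac{1}{943756} \approx 1.0596 \cdot 10^{-6}$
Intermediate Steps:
$k{\left(q,z \right)} = 12 + 3 z$ ($k{\left(q,z \right)} = \left(4 + z\right) 3 = 12 + 3 z$)
$Y{\left(N \right)} = N^{2} + 2295 N$
$\frac{1}{Y{\left(\left(385 + k{\left(26,-31 \right)}\right) + 52 \right)}} = \frac{1}{\left(\left(385 + \left(12 + 3 \left(-31\right)\right)\right) + 52\right) \left(2295 + \left(\left(385 + \left(12 + 3 \left(-31\right)\right)\right) + 52\right)\right)} = \frac{1}{\left(\left(385 + \left(12 - 93\right)\right) + 52\right) \left(2295 + \left(\left(385 + \left(12 - 93\right)\right) + 52\right)\right)} = \frac{1}{\left(\left(385 - 81\right) + 52\right) \left(2295 + \left(\left(385 - 81\right) + 52\right)\right)} = \frac{1}{\left(304 + 52\right) \left(2295 + \left(304 + 52\right)\right)} = \frac{1}{356 \left(2295 + 356\right)} = \frac{1}{356 \cdot 2651} = \frac{1}{943756}$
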